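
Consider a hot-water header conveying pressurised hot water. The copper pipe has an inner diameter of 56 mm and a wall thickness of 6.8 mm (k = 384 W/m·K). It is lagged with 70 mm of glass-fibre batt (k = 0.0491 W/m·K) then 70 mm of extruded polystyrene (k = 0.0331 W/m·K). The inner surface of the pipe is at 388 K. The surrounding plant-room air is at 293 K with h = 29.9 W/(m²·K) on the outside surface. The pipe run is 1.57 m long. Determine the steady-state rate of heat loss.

Treating each annulus and film as a series resistance:
R_copper pipe wall = ln(34.8/28)/(2π×384×1.57) = 5.74×10^-5 K/W
R_glass-fibre batt = ln(104.8/34.8)/(2π×0.0491×1.57) = 2.276 K/W
R_extruded polystyrene = ln(174.8/104.8)/(2π×0.0331×1.57) = 1.567 K/W
R_outer film = 1/(h_o·2πr_oL) = 1/(29.9×2π×0.1748×1.57) = 0.0194 K/W
R_total = 3.862 K/W
Q = ΔT/R_total = 95/3.862

Q ≈ 24.6 W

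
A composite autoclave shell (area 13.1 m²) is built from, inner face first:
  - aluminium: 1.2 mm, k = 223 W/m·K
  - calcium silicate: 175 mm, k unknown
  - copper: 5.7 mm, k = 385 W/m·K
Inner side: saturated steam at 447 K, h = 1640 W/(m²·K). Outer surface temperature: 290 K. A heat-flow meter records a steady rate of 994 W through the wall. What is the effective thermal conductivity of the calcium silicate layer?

Using the resistance-network approach (series):
R_inner film = 1/(h_i·A) = 1/(1640×13.1) = 4.655×10^-5 K/W
R_aluminium = L/(kA) = 0.0012/(223×13.1) = 4.108×10^-7 K/W
R_copper = L/(kA) = 0.0057/(385×13.1) = 1.13×10^-6 K/W
Sum of known resistances R_other = 4.809×10^-5 K/W
Total R = ΔT/Q = 157/994 = 0.1579 K/W
R_calcium silicate = R_total − R_other = 0.1579 K/W
k = L/(R·A) = 0.175/(0.1579×13.1)

k ≈ 0.0846 W/(m·K)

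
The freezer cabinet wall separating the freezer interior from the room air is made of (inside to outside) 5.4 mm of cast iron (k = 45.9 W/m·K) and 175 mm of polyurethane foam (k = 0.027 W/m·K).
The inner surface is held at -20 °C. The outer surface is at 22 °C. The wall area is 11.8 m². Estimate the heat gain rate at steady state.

Q ≈ 76.5 W

Model the wall as resistances in series:
R_cast iron = L/(kA) = 0.0054/(45.9×11.8) = 9.97×10^-6 K/W
R_polyurethane foam = L/(kA) = 0.175/(0.027×11.8) = 0.5493 K/W
R_total = 0.5493 K/W
Q = ΔT / R_total = 42 / 0.5493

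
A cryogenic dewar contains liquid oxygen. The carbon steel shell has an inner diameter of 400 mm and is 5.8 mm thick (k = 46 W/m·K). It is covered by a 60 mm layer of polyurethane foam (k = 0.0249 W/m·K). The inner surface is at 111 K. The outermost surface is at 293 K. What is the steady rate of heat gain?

Q ≈ 51.9 W

Each spherical layer contributes R = (1/r_i − 1/r_o)/(4πk):
R_carbon steel shell = (1/0.2 − 1/0.2058)/(4π×46) = 2.438×10^-4 K/W
R_polyurethane foam = (1/0.2058 − 1/0.2658)/(4π×0.0249) = 3.505 K/W
R_total = 3.506 K/W
Q = ΔT/R_total = 182/3.506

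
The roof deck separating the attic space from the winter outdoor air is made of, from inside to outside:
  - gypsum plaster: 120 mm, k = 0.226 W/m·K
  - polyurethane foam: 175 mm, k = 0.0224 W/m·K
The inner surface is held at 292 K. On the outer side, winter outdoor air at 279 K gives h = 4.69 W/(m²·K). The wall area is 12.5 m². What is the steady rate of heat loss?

Model the wall as resistances in series:
R_gypsum plaster = L/(kA) = 0.12/(0.226×12.5) = 0.04248 K/W
R_polyurethane foam = L/(kA) = 0.175/(0.0224×12.5) = 0.625 K/W
R_outer film = 1/(h_o·A) = 1/(4.69×12.5) = 0.01706 K/W
R_total = 0.6845 K/W
Q = ΔT / R_total = 13 / 0.6845

Q ≈ 19 W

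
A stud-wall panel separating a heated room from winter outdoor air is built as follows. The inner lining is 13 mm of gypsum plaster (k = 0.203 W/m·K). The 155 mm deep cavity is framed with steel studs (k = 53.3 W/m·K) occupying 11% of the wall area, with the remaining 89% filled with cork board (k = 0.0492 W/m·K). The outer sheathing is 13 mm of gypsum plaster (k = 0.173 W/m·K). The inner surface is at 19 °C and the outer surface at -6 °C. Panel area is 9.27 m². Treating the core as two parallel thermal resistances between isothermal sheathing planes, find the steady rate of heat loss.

Sheathing layers in series; stud and cavity paths in parallel between them.
R_inner = 0.013/(0.203×9.27) = 0.006908 K/W
R_stud  = 0.155/(53.3×0.11×9.27) = 0.002852 K/W
R_cav   = 0.155/(0.0492×0.89×9.27) = 0.3819 K/W
1/R_core = 1/R_stud + 1/R_cav → R_core = 0.002831 K/W
R_outer = 0.013/(0.173×9.27) = 0.008106 K/W
R_total = 0.01785 K/W
Q = ΔT/R_total = 25/0.01785

Q ≈ 1400 W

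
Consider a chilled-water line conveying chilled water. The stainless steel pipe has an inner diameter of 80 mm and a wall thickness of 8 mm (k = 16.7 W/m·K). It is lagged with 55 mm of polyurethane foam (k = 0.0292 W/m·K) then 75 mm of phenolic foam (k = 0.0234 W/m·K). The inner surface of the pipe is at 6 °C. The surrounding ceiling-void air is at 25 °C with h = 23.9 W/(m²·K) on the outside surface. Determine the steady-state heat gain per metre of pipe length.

q′ ≈ 2.4 W/m

For a radial system each layer contributes R = ln(r_out/r_in)/(2πkL); films add R = 1/(hA).
R_stainless steel pipe wall = ln(48/40)/(2π×16.7×1) = 0.001738 K/W
R_polyurethane foam = ln(103/48)/(2π×0.0292×1) = 4.162 K/W
R_phenolic foam = ln(178/103)/(2π×0.0234×1) = 3.721 K/W
R_outer film = 1/(h_o·2πr_oL) = 1/(23.9×2π×0.178×1) = 0.03741 K/W
R_total = 7.922 K/W
Q = ΔT/R_total = 19/7.922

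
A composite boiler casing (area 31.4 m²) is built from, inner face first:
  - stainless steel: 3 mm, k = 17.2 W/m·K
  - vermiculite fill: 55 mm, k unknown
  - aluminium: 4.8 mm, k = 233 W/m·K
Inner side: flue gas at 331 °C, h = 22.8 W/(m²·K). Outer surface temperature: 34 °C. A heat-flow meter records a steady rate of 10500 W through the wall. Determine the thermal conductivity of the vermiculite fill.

Series thermal resistances:
R_inner film = 1/(h_i·A) = 1/(22.8×31.4) = 0.001397 K/W
R_stainless steel = L/(kA) = 0.003/(17.2×31.4) = 5.555×10^-6 K/W
R_aluminium = L/(kA) = 0.0048/(233×31.4) = 6.561×10^-7 K/W
Sum of known resistances R_other = 0.001403 K/W
Total R = ΔT/Q = 297/10500 = 0.02829 K/W
R_vermiculite fill = R_total − R_other = 0.02688 K/W
k = L/(R·A) = 0.055/(0.02688×31.4)

k ≈ 0.0652 W/(m·K)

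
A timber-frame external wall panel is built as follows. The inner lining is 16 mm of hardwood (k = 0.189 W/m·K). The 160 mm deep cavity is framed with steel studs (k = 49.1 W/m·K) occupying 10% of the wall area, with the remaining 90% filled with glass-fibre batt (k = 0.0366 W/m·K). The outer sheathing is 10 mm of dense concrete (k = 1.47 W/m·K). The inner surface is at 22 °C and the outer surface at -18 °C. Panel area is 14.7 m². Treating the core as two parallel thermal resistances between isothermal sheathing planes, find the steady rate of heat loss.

Q ≈ 4750 W

Sheathing layers in series; stud and cavity paths in parallel between them.
R_inner = 0.016/(0.189×14.7) = 0.005759 K/W
R_stud  = 0.16/(49.1×0.1×14.7) = 0.002217 K/W
R_cav   = 0.16/(0.0366×0.9×14.7) = 0.3304 K/W
1/R_core = 1/R_stud + 1/R_cav → R_core = 0.002202 K/W
R_outer = 0.01/(1.47×14.7) = 4.628×10^-4 K/W
R_total = 0.008424 K/W
Q = ΔT/R_total = 40/0.008424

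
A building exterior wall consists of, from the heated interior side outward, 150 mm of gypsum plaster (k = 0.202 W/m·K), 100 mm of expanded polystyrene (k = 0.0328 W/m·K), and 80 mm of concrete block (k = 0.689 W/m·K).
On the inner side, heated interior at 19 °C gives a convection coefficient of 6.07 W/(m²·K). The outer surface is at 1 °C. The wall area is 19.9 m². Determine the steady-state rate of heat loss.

Using the resistance-network approach (series):
R_inner film = 1/(h_i·A) = 1/(6.07×19.9) = 0.008279 K/W
R_gypsum plaster = L/(kA) = 0.15/(0.202×19.9) = 0.03732 K/W
R_expanded polystyrene = L/(kA) = 0.1/(0.0328×19.9) = 0.1532 K/W
R_concrete block = L/(kA) = 0.08/(0.689×19.9) = 0.005835 K/W
R_total = 0.2046 K/W
Q = ΔT / R_total = 18 / 0.2046

Q ≈ 88 W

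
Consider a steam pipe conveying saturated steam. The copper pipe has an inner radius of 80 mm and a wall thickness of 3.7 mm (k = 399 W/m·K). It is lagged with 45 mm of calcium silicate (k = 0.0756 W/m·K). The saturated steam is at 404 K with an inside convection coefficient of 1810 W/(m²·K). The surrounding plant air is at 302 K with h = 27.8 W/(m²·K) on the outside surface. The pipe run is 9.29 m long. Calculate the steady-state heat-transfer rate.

Cylindrical conduction, so R = ln(r₂/r₁)/(2πkL) per layer, in series:
R_inner film = 1/(h_i·2πr₁L) = 1/(1810×2π×0.08×9.29) = 1.183×10^-4 K/W
R_copper pipe wall = ln(83.7/80)/(2π×399×9.29) = 1.941×10^-6 K/W
R_calcium silicate = ln(128.7/83.7)/(2π×0.0756×9.29) = 0.0975 K/W
R_outer film = 1/(h_o·2πr_oL) = 1/(27.8×2π×0.1287×9.29) = 0.004788 K/W
R_total = 0.1024 K/W
Q = ΔT/R_total = 102/0.1024

Q ≈ 996 W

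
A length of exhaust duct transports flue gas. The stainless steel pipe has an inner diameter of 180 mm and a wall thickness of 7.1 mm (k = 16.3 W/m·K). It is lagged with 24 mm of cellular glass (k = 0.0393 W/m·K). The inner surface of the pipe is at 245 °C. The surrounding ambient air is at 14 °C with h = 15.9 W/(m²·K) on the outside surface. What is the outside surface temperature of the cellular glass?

T ≈ 33.5 °C

Treating each annulus and film as a series resistance:
R_stainless steel pipe wall = ln(97.1/90)/(2π×16.3×1) = 7.414×10^-4 K/W
R_cellular glass = ln(121.1/97.1)/(2π×0.0393×1) = 0.8945 K/W
R_outer film = 1/(h_o·2πr_oL) = 1/(15.9×2π×0.1211×1) = 0.08266 K/W
R_total = 0.9779 K/W
Q = ΔT/R_total = 231/0.9779
Q = 236 W/m
T_interface = T_inner − Q·ΣR(inner→interface) = 245 − 236×0.8952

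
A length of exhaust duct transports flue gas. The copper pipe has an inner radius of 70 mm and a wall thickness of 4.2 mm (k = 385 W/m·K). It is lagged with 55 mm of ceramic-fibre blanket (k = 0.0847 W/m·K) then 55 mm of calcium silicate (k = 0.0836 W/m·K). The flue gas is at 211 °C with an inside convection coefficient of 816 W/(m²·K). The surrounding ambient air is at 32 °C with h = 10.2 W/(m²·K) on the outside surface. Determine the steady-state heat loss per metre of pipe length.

For a radial system each layer contributes R = ln(r_out/r_in)/(2πkL); films add R = 1/(hA).
R_inner film = 1/(h_i·2πr₁L) = 1/(816×2π×0.07×1) = 0.002786 K/W
R_copper pipe wall = ln(74.2/70)/(2π×385×1) = 2.409×10^-5 K/W
R_ceramic-fibre blanket = ln(129.2/74.2)/(2π×0.0847×1) = 1.042 K/W
R_calcium silicate = ln(184.2/129.2)/(2π×0.0836×1) = 0.6752 K/W
R_outer film = 1/(h_o·2πr_oL) = 1/(10.2×2π×0.1842×1) = 0.08471 K/W
R_total = 1.805 K/W
Q = ΔT/R_total = 179/1.805

q′ ≈ 99.2 W/m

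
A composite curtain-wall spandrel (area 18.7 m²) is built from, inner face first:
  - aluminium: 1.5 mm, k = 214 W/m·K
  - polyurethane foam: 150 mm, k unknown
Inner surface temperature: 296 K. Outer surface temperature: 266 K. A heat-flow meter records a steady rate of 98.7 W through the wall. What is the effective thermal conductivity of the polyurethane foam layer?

Thermal resistances in series:
R_aluminium = L/(kA) = 0.0015/(214×18.7) = 3.748×10^-7 K/W
Sum of known resistances R_other = 3.748×10^-7 K/W
Total R = ΔT/Q = 30/98.7 = 0.304 K/W
R_polyurethane foam = R_total − R_other = 0.304 K/W
k = L/(R·A) = 0.15/(0.304×18.7)

k ≈ 0.0264 W/(m·K)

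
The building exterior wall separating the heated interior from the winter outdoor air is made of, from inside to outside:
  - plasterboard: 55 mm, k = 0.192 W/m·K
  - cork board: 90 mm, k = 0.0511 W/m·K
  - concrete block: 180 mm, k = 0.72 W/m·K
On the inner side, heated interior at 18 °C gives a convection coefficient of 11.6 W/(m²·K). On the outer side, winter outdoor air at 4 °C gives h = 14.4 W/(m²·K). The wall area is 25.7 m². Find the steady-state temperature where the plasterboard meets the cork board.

Treating each layer as a thermal resistance in series:
R_inner film = 1/(h_i·A) = 1/(11.6×25.7) = 0.003354 K/W
R_plasterboard = L/(kA) = 0.055/(0.192×25.7) = 0.01115 K/W
R_cork board = L/(kA) = 0.09/(0.0511×25.7) = 0.06853 K/W
R_concrete block = L/(kA) = 0.18/(0.72×25.7) = 0.009728 K/W
R_outer film = 1/(h_o·A) = 1/(14.4×25.7) = 0.002702 K/W
R_total = 0.09546 K/W;  Q = ΔT/R_total = 14/0.09546 = 146.7 W
T_interface = T_inner − Q·ΣR(inner→interface) = 18 − 147×0.0145

T ≈ 15.9 °C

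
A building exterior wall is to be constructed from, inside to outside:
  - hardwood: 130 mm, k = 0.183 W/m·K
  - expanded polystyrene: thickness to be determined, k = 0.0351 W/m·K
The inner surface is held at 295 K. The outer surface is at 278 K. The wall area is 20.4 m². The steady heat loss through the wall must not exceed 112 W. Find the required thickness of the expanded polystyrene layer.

Thermal resistances in series:
R_hardwood = L/(kA) = 0.13/(0.183×20.4) = 0.03482 K/W
Sum of the known resistances R_other = 0.03482 K/W
Required total resistance R_tot = ΔT/Q_allow = 17/112 = 0.1518 K/W
R_expanded polystyrene = R_tot − R_other = 0.117 K/W
L = R·k·A = 0.117×0.0351×20.4

L ≈ 83.8 mm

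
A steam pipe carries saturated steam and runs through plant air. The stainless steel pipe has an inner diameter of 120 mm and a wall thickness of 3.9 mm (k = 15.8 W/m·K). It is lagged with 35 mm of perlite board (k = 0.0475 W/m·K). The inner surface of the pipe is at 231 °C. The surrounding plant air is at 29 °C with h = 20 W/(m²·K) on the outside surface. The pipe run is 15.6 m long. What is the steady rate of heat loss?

Radial resistances (cylindrical: R_cond = ln(r_o/r_i)/(2πkL), R_conv = 1/(h·2πrL)):
R_stainless steel pipe wall = ln(63.9/60)/(2π×15.8×15.6) = 4.066×10^-5 K/W
R_perlite board = ln(98.9/63.9)/(2π×0.0475×15.6) = 0.09382 K/W
R_outer film = 1/(h_o·2πr_oL) = 1/(20×2π×0.0989×15.6) = 0.005158 K/W
R_total = 0.09901 K/W
Q = ΔT/R_total = 202/0.09901

Q ≈ 2040 W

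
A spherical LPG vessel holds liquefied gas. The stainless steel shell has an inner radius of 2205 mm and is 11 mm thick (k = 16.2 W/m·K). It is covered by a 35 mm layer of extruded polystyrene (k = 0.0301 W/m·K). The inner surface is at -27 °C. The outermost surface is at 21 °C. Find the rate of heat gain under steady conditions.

Spherical conduction: R = (1/r_in − 1/r_out)/(4πk) per layer; series-sum.
R_stainless steel shell = (1/2.205 − 1/2.216)/(4π×16.2) = 1.106×10^-5 K/W
R_extruded polystyrene = (1/2.216 − 1/2.251)/(4π×0.0301) = 0.01855 K/W
R_total = 0.01856 K/W
Q = ΔT/R_total = 48/0.01856

Q ≈ 2590 W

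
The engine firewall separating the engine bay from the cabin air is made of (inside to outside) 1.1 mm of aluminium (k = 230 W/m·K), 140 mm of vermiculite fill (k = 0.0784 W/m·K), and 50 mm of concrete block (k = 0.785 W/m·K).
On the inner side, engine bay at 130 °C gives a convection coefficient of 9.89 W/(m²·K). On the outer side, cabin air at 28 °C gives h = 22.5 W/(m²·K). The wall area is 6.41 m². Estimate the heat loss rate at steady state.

Q ≈ 328 W

Thermal resistances in series:
R_inner film = 1/(h_i·A) = 1/(9.89×6.41) = 0.01577 K/W
R_aluminium = L/(kA) = 0.0011/(230×6.41) = 7.461×10^-7 K/W
R_vermiculite fill = L/(kA) = 0.14/(0.0784×6.41) = 0.2786 K/W
R_concrete block = L/(kA) = 0.05/(0.785×6.41) = 0.009937 K/W
R_outer film = 1/(h_o·A) = 1/(22.5×6.41) = 0.006934 K/W
R_total = 0.3112 K/W
Q = ΔT / R_total = 102 / 0.3112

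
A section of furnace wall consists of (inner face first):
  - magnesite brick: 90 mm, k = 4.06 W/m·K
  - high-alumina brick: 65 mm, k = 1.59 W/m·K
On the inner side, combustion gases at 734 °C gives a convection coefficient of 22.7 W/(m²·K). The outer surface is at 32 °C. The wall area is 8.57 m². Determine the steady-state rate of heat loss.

Treating each layer as a thermal resistance in series:
R_inner film = 1/(h_i·A) = 1/(22.7×8.57) = 0.00514 K/W
R_magnesite brick = L/(kA) = 0.09/(4.06×8.57) = 0.002587 K/W
R_high-alumina brick = L/(kA) = 0.065/(1.59×8.57) = 0.00477 K/W
R_total = 0.0125 K/W
Q = ΔT / R_total = 702 / 0.0125

Q ≈ 56200 W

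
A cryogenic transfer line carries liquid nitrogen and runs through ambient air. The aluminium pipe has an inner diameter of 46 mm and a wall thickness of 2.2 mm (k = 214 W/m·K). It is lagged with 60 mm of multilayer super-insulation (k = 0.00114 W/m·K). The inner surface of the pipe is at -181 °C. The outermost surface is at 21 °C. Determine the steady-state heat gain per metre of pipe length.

Cylindrical conduction, so R = ln(r₂/r₁)/(2πkL) per layer, in series:
R_aluminium pipe wall = ln(25.2/23)/(2π×214×1) = 6.794×10^-5 K/W
R_multilayer super-insulation = ln(85.2/25.2)/(2π×0.00114×1) = 170.1 K/W
R_total = 170.1 K/W
Q = ΔT/R_total = 202/170.1

q′ ≈ 1.19 W/m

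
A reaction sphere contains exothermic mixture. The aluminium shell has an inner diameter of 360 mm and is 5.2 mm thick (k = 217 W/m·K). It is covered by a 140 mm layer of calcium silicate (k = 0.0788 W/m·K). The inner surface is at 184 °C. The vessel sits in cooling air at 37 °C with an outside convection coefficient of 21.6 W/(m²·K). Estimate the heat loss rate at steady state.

Each spherical layer contributes R = (1/r_i − 1/r_o)/(4πk):
R_aluminium shell = (1/0.18 − 1/0.1852)/(4π×217) = 5.72×10^-5 K/W
R_calcium silicate = (1/0.1852 − 1/0.3252)/(4π×0.0788) = 2.347 K/W
R_outer film = 1/(h·4πr_o²) = 1/(21.6×4π×0.3252²) = 0.03484 K/W
R_total = 2.382 K/W
Q = ΔT/R_total = 147/2.382

Q ≈ 61.7 W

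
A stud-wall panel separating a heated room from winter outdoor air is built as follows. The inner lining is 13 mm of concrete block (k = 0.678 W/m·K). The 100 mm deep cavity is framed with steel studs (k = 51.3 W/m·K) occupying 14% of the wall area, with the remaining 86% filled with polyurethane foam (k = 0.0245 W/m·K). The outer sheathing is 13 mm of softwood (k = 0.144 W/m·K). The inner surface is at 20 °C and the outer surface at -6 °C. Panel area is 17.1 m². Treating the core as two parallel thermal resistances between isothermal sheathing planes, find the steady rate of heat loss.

Q ≈ 3600 W

Sheathing layers in series; stud and cavity paths in parallel between them.
R_inner = 0.013/(0.678×17.1) = 0.001121 K/W
R_stud  = 0.1/(51.3×0.14×17.1) = 8.143×10^-4 K/W
R_cav   = 0.1/(0.0245×0.86×17.1) = 0.2775 K/W
1/R_core = 1/R_stud + 1/R_cav → R_core = 8.119×10^-4 K/W
R_outer = 0.013/(0.144×17.1) = 0.005279 K/W
R_total = 0.007213 K/W
Q = ΔT/R_total = 26/0.007213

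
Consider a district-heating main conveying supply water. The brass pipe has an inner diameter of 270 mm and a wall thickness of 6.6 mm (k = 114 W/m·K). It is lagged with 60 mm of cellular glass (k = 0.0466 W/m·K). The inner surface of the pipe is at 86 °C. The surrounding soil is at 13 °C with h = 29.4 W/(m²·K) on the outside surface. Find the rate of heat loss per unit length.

q′ ≈ 59.2 W/m

Cylindrical conduction, so R = ln(r₂/r₁)/(2πkL) per layer, in series:
R_brass pipe wall = ln(141.6/135)/(2π×114×1) = 6.664×10^-5 K/W
R_cellular glass = ln(201.6/141.6)/(2π×0.0466×1) = 1.207 K/W
R_outer film = 1/(h_o·2πr_oL) = 1/(29.4×2π×0.2016×1) = 0.02685 K/W
R_total = 1.233 K/W
Q = ΔT/R_total = 73/1.233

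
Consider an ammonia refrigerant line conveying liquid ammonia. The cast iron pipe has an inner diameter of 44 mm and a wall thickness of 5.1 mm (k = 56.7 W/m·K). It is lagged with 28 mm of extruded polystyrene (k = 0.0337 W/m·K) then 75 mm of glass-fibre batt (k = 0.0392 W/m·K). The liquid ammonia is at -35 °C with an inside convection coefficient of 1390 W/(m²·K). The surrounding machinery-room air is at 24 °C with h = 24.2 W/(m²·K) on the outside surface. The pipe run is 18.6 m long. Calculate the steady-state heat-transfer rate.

Q ≈ 159 W

For a radial system each layer contributes R = ln(r_out/r_in)/(2πkL); films add R = 1/(hA).
R_inner film = 1/(h_i·2πr₁L) = 1/(1390×2π×0.022×18.6) = 2.798×10^-4 K/W
R_cast iron pipe wall = ln(27.1/22)/(2π×56.7×18.6) = 3.146×10^-5 K/W
R_extruded polystyrene = ln(55.1/27.1)/(2π×0.0337×18.6) = 0.1802 K/W
R_glass-fibre batt = ln(130.1/55.1)/(2π×0.0392×18.6) = 0.1875 K/W
R_outer film = 1/(h_o·2πr_oL) = 1/(24.2×2π×0.1301×18.6) = 0.002718 K/W
R_total = 0.3707 K/W
Q = ΔT/R_total = 59/0.3707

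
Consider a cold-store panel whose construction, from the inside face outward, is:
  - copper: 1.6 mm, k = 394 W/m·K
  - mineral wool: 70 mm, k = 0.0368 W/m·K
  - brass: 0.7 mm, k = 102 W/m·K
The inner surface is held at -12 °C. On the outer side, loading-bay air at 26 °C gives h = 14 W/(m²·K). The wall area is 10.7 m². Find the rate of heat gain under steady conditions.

Q ≈ 206 W

Series thermal resistances:
R_copper = L/(kA) = 0.0016/(394×10.7) = 3.795×10^-7 K/W
R_mineral wool = L/(kA) = 0.07/(0.0368×10.7) = 0.1778 K/W
R_brass = L/(kA) = 0.0007/(102×10.7) = 6.414×10^-7 K/W
R_outer film = 1/(h_o·A) = 1/(14×10.7) = 0.006676 K/W
R_total = 0.1844 K/W
Q = ΔT / R_total = 38 / 0.1844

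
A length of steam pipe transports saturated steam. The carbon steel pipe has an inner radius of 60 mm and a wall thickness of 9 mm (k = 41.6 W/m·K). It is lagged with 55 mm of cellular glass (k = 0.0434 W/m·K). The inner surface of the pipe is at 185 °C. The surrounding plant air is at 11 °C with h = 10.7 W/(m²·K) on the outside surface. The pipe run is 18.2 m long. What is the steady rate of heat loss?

Q ≈ 1400 W

Radial resistances (cylindrical: R_cond = ln(r_o/r_i)/(2πkL), R_conv = 1/(h·2πrL)):
R_carbon steel pipe wall = ln(69/60)/(2π×41.6×18.2) = 2.938×10^-5 K/W
R_cellular glass = ln(124/69)/(2π×0.0434×18.2) = 0.1181 K/W
R_outer film = 1/(h_o·2πr_oL) = 1/(10.7×2π×0.124×18.2) = 0.006591 K/W
R_total = 0.1247 K/W
Q = ΔT/R_total = 174/0.1247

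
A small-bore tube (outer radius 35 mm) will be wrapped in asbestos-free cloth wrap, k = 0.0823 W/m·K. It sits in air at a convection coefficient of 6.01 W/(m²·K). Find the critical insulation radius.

For a cylinder r_cr = k/h = 0.0823/6.01
r_cr = 13.7 mm; since the bare radius (35 mm) is above r_cr, any added insulation will reduce heat loss.

r_cr ≈ 13.7 mm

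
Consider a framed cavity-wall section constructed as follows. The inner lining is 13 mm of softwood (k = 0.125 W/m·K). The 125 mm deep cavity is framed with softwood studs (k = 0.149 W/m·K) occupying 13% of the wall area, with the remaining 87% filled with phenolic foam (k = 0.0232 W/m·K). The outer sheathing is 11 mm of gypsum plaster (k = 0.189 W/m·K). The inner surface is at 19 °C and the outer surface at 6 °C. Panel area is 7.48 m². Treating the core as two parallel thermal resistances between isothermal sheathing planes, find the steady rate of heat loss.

Sheathing layers in series; stud and cavity paths in parallel between them.
R_inner = 0.013/(0.125×7.48) = 0.0139 K/W
R_stud  = 0.125/(0.149×0.13×7.48) = 0.8627 K/W
R_cav   = 0.125/(0.0232×0.87×7.48) = 0.8279 K/W
1/R_core = 1/R_stud + 1/R_cav → R_core = 0.4225 K/W
R_outer = 0.011/(0.189×7.48) = 0.007781 K/W
R_total = 0.4442 K/W
Q = ΔT/R_total = 13/0.4442

Q ≈ 29.3 W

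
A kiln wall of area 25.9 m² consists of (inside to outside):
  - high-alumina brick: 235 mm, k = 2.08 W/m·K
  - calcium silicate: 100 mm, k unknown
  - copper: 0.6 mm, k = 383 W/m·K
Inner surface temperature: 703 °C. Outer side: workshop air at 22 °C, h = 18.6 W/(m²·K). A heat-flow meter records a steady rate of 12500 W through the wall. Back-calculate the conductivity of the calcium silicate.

k ≈ 0.0804 W/(m·K)

Series thermal resistances:
R_high-alumina brick = L/(kA) = 0.235/(2.08×25.9) = 0.004362 K/W
R_copper = L/(kA) = 0.0006/(383×25.9) = 6.049×10^-8 K/W
R_outer film = 1/(h_o·A) = 1/(18.6×25.9) = 0.002076 K/W
Sum of known resistances R_other = 0.006438 K/W
Total R = ΔT/Q = 681/12500 = 0.05448 K/W
R_calcium silicate = R_total − R_other = 0.04804 K/W
k = L/(R·A) = 0.1/(0.04804×25.9)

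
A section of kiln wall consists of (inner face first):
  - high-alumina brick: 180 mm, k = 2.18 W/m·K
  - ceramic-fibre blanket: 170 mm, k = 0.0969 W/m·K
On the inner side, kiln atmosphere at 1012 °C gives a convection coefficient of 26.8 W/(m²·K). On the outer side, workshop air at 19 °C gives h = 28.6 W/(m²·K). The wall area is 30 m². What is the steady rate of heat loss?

Q ≈ 15600 W

Model the wall as resistances in series:
R_inner film = 1/(h_i·A) = 1/(26.8×30) = 0.001244 K/W
R_high-alumina brick = L/(kA) = 0.18/(2.18×30) = 0.002752 K/W
R_ceramic-fibre blanket = L/(kA) = 0.17/(0.0969×30) = 0.05848 K/W
R_outer film = 1/(h_o·A) = 1/(28.6×30) = 0.001166 K/W
R_total = 0.06364 K/W
Q = ΔT / R_total = 993 / 0.06364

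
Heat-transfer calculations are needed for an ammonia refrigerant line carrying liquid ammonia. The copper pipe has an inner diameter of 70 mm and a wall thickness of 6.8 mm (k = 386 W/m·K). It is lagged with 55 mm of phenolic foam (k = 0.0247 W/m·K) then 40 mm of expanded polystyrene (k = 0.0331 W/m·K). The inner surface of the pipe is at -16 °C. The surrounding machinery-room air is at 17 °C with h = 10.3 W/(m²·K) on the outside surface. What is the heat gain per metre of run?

Radial resistances (cylindrical: R_cond = ln(r_o/r_i)/(2πkL), R_conv = 1/(h·2πrL)):
R_copper pipe wall = ln(41.8/35)/(2π×386×1) = 7.321×10^-5 K/W
R_phenolic foam = ln(96.8/41.8)/(2π×0.0247×1) = 5.411 K/W
R_expanded polystyrene = ln(136.8/96.8)/(2π×0.0331×1) = 1.663 K/W
R_outer film = 1/(h_o·2πr_oL) = 1/(10.3×2π×0.1368×1) = 0.113 K/W
R_total = 7.187 K/W
Q = ΔT/R_total = 33/7.187

q′ ≈ 4.59 W/m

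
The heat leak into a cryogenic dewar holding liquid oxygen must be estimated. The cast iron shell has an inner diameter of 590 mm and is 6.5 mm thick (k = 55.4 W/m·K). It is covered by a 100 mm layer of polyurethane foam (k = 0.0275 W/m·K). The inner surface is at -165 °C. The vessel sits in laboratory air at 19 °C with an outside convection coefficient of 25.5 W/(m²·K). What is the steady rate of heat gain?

Spherical conduction: R = (1/r_in − 1/r_out)/(4πk) per layer; series-sum.
R_cast iron shell = (1/0.295 − 1/0.3015)/(4π×55.4) = 1.05×10^-4 K/W
R_polyurethane foam = (1/0.3015 − 1/0.4015)/(4π×0.0275) = 2.39 K/W
R_outer film = 1/(h·4πr_o²) = 1/(25.5×4π×0.4015²) = 0.01936 K/W
R_total = 2.41 K/W
Q = ΔT/R_total = 184/2.41

Q ≈ 76.4 W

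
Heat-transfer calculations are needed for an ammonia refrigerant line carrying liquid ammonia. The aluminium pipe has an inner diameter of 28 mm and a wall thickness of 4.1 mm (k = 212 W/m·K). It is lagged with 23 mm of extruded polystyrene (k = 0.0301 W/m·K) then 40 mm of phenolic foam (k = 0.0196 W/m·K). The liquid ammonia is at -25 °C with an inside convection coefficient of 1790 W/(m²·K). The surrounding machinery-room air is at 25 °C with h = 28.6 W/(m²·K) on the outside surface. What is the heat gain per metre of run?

Treating each annulus and film as a series resistance:
R_inner film = 1/(h_i·2πr₁L) = 1/(1790×2π×0.014×1) = 0.006351 K/W
R_aluminium pipe wall = ln(18.1/14)/(2π×212×1) = 1.928×10^-4 K/W
R_extruded polystyrene = ln(41.1/18.1)/(2π×0.0301×1) = 4.336 K/W
R_phenolic foam = ln(81.1/41.1)/(2π×0.0196×1) = 5.519 K/W
R_outer film = 1/(h_o·2πr_oL) = 1/(28.6×2π×0.0811×1) = 0.06862 K/W
R_total = 9.931 K/W
Q = ΔT/R_total = 50/9.931

q′ ≈ 5.03 W/m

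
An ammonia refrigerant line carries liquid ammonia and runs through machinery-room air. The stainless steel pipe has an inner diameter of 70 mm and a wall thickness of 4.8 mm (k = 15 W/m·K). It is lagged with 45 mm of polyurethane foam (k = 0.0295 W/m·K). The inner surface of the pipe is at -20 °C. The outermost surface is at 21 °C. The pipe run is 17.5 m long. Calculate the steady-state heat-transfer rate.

Q ≈ 176 W

Radial resistances (cylindrical: R_cond = ln(r_o/r_i)/(2πkL), R_conv = 1/(h·2πrL)):
R_stainless steel pipe wall = ln(39.8/35)/(2π×15×17.5) = 7.792×10^-5 K/W
R_polyurethane foam = ln(84.8/39.8)/(2π×0.0295×17.5) = 0.2332 K/W
R_total = 0.2333 K/W
Q = ΔT/R_total = 41/0.2333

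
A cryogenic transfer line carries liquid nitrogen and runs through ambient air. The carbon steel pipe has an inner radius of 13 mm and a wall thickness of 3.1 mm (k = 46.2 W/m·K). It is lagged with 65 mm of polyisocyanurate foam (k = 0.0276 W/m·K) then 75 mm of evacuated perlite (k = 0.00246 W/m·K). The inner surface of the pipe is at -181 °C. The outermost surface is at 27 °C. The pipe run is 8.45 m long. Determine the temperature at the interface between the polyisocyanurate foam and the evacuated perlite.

T ≈ -143 °C

For a radial system each layer contributes R = ln(r_out/r_in)/(2πkL); films add R = 1/(hA).
R_carbon steel pipe wall = ln(16.1/13)/(2π×46.2×8.45) = 8.719×10^-5 K/W
R_polyisocyanurate foam = ln(81.1/16.1)/(2π×0.0276×8.45) = 1.103 K/W
R_evacuated perlite = ln(156.1/81.1)/(2π×0.00246×8.45) = 5.014 K/W
R_total = 6.117 K/W
Q = ΔT/R_total = 208/6.117
Q = 34 W
T_interface = T_inner + Q·ΣR(inner→interface) = -181 + 34×1.103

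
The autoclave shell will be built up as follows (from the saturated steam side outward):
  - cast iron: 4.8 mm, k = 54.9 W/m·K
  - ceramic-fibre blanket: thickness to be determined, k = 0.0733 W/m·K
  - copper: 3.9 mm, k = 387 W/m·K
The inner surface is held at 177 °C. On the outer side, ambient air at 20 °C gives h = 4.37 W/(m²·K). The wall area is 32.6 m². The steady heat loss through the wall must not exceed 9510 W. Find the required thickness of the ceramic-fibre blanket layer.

L ≈ 22.7 mm

Using the resistance-network approach (series):
R_cast iron = L/(kA) = 0.0048/(54.9×32.6) = 2.682×10^-6 K/W
R_copper = L/(kA) = 0.0039/(387×32.6) = 3.091×10^-7 K/W
R_outer film = 1/(h_o·A) = 1/(4.37×32.6) = 0.007019 K/W
Sum of the known resistances R_other = 0.007022 K/W
Required total resistance R_tot = ΔT/Q_allow = 157/9510 = 0.01651 K/W
R_ceramic-fibre blanket = R_tot − R_other = 0.009487 K/W
L = R·k·A = 0.009487×0.0733×32.6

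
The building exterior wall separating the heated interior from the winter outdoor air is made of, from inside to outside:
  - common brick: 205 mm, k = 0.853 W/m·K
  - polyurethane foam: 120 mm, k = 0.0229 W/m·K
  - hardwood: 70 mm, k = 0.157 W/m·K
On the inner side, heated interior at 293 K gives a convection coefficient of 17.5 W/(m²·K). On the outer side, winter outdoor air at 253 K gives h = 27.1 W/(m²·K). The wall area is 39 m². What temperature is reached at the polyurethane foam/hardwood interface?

Treating each layer as a thermal resistance in series:
R_inner film = 1/(h_i·A) = 1/(17.5×39) = 0.001465 K/W
R_common brick = L/(kA) = 0.205/(0.853×39) = 0.006162 K/W
R_polyurethane foam = L/(kA) = 0.12/(0.0229×39) = 0.1344 K/W
R_hardwood = L/(kA) = 0.07/(0.157×39) = 0.01143 K/W
R_outer film = 1/(h_o·A) = 1/(27.1×39) = 9.462×10^-4 K/W
R_total = 0.1544 K/W;  Q = ΔT/R_total = 40/0.1544 = 259.1 W
T_interface = T_inner − Q·ΣR(inner→interface) = 293 − 259×0.142

T ≈ 256 K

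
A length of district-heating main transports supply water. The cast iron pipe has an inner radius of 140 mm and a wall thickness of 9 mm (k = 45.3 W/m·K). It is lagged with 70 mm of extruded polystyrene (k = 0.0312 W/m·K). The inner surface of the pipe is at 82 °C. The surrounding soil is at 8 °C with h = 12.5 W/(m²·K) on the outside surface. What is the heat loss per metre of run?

Treating each annulus and film as a series resistance:
R_cast iron pipe wall = ln(149/140)/(2π×45.3×1) = 2.189×10^-4 K/W
R_extruded polystyrene = ln(219/149)/(2π×0.0312×1) = 1.965 K/W
R_outer film = 1/(h_o·2πr_oL) = 1/(12.5×2π×0.219×1) = 0.05814 K/W
R_total = 2.023 K/W
Q = ΔT/R_total = 74/2.023

q′ ≈ 36.6 W/m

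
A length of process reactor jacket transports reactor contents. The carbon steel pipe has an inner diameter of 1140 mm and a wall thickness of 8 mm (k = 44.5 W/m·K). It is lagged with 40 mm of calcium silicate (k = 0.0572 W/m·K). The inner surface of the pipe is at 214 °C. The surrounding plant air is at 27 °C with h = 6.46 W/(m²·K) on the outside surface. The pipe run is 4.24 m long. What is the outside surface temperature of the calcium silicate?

T ≈ 60 °C

Treating each annulus and film as a series resistance:
R_carbon steel pipe wall = ln(578/570)/(2π×44.5×4.24) = 1.176×10^-5 K/W
R_calcium silicate = ln(618/578)/(2π×0.0572×4.24) = 0.04391 K/W
R_outer film = 1/(h_o·2πr_oL) = 1/(6.46×2π×0.618×4.24) = 0.009402 K/W
R_total = 0.05333 K/W
Q = ΔT/R_total = 187/0.05333
Q = 3510 W
T_interface = T_inner − Q·ΣR(inner→interface) = 214 − 3510×0.04392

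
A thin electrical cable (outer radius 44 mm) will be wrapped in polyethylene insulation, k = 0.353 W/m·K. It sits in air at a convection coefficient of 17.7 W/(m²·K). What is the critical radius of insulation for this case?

r_cr ≈ 19.9 mm

For a cylinder r_cr = k/h = 0.353/17.7
r_cr = 19.9 mm; since the bare radius (44 mm) is above r_cr, any added insulation will reduce heat loss.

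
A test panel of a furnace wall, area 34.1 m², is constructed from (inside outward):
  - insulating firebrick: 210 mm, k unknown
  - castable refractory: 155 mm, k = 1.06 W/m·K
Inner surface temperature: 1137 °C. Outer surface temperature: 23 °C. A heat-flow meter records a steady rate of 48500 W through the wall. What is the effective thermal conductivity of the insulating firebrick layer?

Treating each layer as a thermal resistance in series:
R_castable refractory = L/(kA) = 0.155/(1.06×34.1) = 0.004288 K/W
Sum of known resistances R_other = 0.004288 K/W
Total R = ΔT/Q = 1114/48500 = 0.02297 K/W
R_insulating firebrick = R_total − R_other = 0.01868 K/W
k = L/(R·A) = 0.21/(0.01868×34.1)

k ≈ 0.33 W/(m·K)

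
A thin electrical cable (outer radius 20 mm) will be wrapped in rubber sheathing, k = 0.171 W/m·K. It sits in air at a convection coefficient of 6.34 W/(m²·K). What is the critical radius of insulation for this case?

r_cr ≈ 27 mm

For a cylinder r_cr = k/h = 0.171/6.34
r_cr = 27 mm; since the bare radius (20 mm) is below r_cr, adding a thin layer of insulation will *increase* heat loss.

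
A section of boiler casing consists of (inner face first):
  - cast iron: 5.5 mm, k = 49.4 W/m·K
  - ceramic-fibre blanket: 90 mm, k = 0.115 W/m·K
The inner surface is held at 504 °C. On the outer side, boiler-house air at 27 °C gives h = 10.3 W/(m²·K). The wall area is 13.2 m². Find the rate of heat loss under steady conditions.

Q ≈ 7160 W

Treating each layer as a thermal resistance in series:
R_cast iron = L/(kA) = 0.0055/(49.4×13.2) = 8.435×10^-6 K/W
R_ceramic-fibre blanket = L/(kA) = 0.09/(0.115×13.2) = 0.05929 K/W
R_outer film = 1/(h_o·A) = 1/(10.3×13.2) = 0.007355 K/W
R_total = 0.06665 K/W
Q = ΔT / R_total = 477 / 0.06665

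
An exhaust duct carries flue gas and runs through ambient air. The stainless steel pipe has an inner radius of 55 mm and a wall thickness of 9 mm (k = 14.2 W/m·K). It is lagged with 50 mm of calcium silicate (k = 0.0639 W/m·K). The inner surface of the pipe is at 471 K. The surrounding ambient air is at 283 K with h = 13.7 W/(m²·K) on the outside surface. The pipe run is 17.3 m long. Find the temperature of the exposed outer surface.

T ≈ 295 K

Radial resistances (cylindrical: R_cond = ln(r_o/r_i)/(2πkL), R_conv = 1/(h·2πrL)):
R_stainless steel pipe wall = ln(64/55)/(2π×14.2×17.3) = 9.818×10^-5 K/W
R_calcium silicate = ln(114/64)/(2π×0.0639×17.3) = 0.08312 K/W
R_outer film = 1/(h_o·2πr_oL) = 1/(13.7×2π×0.114×17.3) = 0.00589 K/W
R_total = 0.0891 K/W
Q = ΔT/R_total = 188/0.0891
Q = 2110 W
T_interface = T_inner − Q·ΣR(inner→interface) = 471 − 2110×0.08321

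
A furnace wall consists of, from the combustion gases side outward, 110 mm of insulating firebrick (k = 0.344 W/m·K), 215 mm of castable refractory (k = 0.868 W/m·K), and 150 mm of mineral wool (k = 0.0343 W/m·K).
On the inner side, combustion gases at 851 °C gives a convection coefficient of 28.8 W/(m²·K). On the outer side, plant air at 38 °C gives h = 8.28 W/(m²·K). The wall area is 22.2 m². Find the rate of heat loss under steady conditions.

Q ≈ 3540 W

Treating each layer as a thermal resistance in series:
R_inner film = 1/(h_i·A) = 1/(28.8×22.2) = 0.001564 K/W
R_insulating firebrick = L/(kA) = 0.11/(0.344×22.2) = 0.0144 K/W
R_castable refractory = L/(kA) = 0.215/(0.868×22.2) = 0.01116 K/W
R_mineral wool = L/(kA) = 0.15/(0.0343×22.2) = 0.197 K/W
R_outer film = 1/(h_o·A) = 1/(8.28×22.2) = 0.00544 K/W
R_total = 0.2296 K/W
Q = ΔT / R_total = 813 / 0.2296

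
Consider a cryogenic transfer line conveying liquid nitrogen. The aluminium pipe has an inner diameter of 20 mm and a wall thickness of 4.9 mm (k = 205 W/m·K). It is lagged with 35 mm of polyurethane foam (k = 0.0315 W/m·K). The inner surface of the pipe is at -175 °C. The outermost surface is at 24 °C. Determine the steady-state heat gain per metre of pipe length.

q′ ≈ 32.6 W/m

Treating each annulus and film as a series resistance:
R_aluminium pipe wall = ln(14.9/10)/(2π×205×1) = 3.096×10^-4 K/W
R_polyurethane foam = ln(49.9/14.9)/(2π×0.0315×1) = 6.107 K/W
R_total = 6.107 K/W
Q = ΔT/R_total = 199/6.107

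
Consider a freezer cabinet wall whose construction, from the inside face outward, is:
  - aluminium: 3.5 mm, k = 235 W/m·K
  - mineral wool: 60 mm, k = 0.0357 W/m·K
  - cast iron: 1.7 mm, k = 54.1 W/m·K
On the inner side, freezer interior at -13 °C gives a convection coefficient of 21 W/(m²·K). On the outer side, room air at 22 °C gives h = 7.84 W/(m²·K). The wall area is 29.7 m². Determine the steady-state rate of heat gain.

Treating each layer as a thermal resistance in series:
R_inner film = 1/(h_i·A) = 1/(21×29.7) = 0.001603 K/W
R_aluminium = L/(kA) = 0.0035/(235×29.7) = 5.015×10^-7 K/W
R_mineral wool = L/(kA) = 0.06/(0.0357×29.7) = 0.05659 K/W
R_cast iron = L/(kA) = 0.0017/(54.1×29.7) = 1.058×10^-6 K/W
R_outer film = 1/(h_o·A) = 1/(7.84×29.7) = 0.004295 K/W
R_total = 0.06249 K/W
Q = ΔT / R_total = 35 / 0.06249

Q ≈ 560 W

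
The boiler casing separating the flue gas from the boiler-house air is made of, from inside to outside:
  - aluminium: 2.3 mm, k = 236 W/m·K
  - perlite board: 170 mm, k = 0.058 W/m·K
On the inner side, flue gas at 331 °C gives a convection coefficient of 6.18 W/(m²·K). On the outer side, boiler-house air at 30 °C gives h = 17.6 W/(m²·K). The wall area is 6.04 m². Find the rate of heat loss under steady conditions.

Q ≈ 577 W

Thermal resistances in series:
R_inner film = 1/(h_i·A) = 1/(6.18×6.04) = 0.02679 K/W
R_aluminium = L/(kA) = 0.0023/(236×6.04) = 1.614×10^-6 K/W
R_perlite board = L/(kA) = 0.17/(0.058×6.04) = 0.4853 K/W
R_outer film = 1/(h_o·A) = 1/(17.6×6.04) = 0.009407 K/W
R_total = 0.5215 K/W
Q = ΔT / R_total = 301 / 0.5215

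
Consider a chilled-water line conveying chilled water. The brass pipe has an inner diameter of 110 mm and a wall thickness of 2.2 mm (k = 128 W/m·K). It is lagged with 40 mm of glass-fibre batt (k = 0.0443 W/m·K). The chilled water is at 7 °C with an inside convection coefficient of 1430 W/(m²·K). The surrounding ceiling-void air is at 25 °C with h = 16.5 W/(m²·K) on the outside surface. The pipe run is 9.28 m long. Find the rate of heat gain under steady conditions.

Q ≈ 83.3 W

Radial resistances (cylindrical: R_cond = ln(r_o/r_i)/(2πkL), R_conv = 1/(h·2πrL)):
R_inner film = 1/(h_i·2πr₁L) = 1/(1430×2π×0.055×9.28) = 2.181×10^-4 K/W
R_brass pipe wall = ln(57.2/55)/(2π×128×9.28) = 5.255×10^-6 K/W
R_glass-fibre batt = ln(97.2/57.2)/(2π×0.0443×9.28) = 0.2053 K/W
R_outer film = 1/(h_o·2πr_oL) = 1/(16.5×2π×0.0972×9.28) = 0.01069 K/W
R_total = 0.2162 K/W
Q = ΔT/R_total = 18/0.2162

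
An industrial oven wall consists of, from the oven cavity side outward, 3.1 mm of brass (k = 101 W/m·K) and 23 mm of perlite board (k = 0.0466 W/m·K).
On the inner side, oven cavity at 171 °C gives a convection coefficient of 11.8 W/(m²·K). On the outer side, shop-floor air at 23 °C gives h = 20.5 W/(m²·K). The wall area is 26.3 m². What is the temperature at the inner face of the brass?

Model the wall as resistances in series:
R_inner film = 1/(h_i·A) = 1/(11.8×26.3) = 0.003222 K/W
R_brass = L/(kA) = 0.0031/(101×26.3) = 1.167×10^-6 K/W
R_perlite board = L/(kA) = 0.023/(0.0466×26.3) = 0.01877 K/W
R_outer film = 1/(h_o·A) = 1/(20.5×26.3) = 0.001855 K/W
R_total = 0.02384 K/W;  Q = ΔT/R_total = 148/0.02384 = 6207 W
T_interface = T_inner − Q·ΣR(inner→interface) = 171 − 6210×0.003222

T ≈ 151 °C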